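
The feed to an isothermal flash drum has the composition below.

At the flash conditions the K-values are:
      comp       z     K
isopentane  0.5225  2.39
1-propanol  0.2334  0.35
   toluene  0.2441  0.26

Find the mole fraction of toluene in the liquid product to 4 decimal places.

x_toluene = 0.3489

Rachford–Rice: g(β) = Σ zᵢ(Kᵢ−1)/(1+β(Kᵢ−1)) = 0.
Check two-phase: ΣzᵢKᵢ = 1.3939 > 1 and Σzᵢ/Kᵢ = 1.8243 > 1, so g(0) = 0.3939 > 0 and g(1) = -0.8243 < 0.
Newton iteration, β⁰ = 0.53:
  β = 0.5300: g = -0.11044, g' = -0.9260 → β = 0.4107
  β = 0.4107: g = -0.00415, g' = -0.8685 → β = 0.4060
Converged at β = 0.4060.
Compositions from xᵢ = zᵢ/(1+β(Kᵢ−1)), yᵢ = Kᵢxᵢ:
  isopentane: x = 0.3340, y = 0.7983
  1-propanol: x = 0.3171, y = 0.1110
  toluene: x = 0.3489, y = 0.0907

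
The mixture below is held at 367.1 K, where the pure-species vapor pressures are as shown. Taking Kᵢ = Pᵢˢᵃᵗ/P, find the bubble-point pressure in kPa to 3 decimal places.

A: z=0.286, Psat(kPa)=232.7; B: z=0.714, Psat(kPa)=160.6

Pbub = 181.221 kPa

At the bubble point ψ → 0, so ΣzᵢKᵢ = 1 with Kᵢ = Pᵢˢᵃᵗ/P ⇒ P = ΣzᵢPᵢˢᵃᵗ.
P = 0.286·232.7 + 0.714·160.6 = 181.221 kPa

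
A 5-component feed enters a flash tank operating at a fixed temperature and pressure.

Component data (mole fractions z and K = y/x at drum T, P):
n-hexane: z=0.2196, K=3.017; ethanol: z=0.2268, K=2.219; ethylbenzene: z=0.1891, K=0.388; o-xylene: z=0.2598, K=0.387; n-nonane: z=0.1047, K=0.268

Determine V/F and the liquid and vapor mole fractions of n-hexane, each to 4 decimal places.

V/F = 0.3504, x_n-hexane = 0.1287, y_n-hexane = 0.3882

Newton–Raphson from V/F = 0.68:
  V/F = 0.6800: g = -0.28598, g' = -0.9769 → V/F = 0.3872
  V/F = 0.3872: g = -0.03096, g' = -0.8359 → V/F = 0.3502
  V/F = 0.3502: g = 0.00018, g' = -0.8468 → V/F = 0.3504
Converged at V/F = 0.3504.
Compositions from xᵢ = zᵢ/(1+V/F(Kᵢ−1)), yᵢ = Kᵢxᵢ:
  n-hexane: x = 0.1287, y = 0.3882
  ethanol: x = 0.1589, y = 0.3526
  ethylbenzene: x = 0.2407, y = 0.0934
  o-xylene: x = 0.3309, y = 0.1280
  n-nonane: x = 0.1408, y = 0.0377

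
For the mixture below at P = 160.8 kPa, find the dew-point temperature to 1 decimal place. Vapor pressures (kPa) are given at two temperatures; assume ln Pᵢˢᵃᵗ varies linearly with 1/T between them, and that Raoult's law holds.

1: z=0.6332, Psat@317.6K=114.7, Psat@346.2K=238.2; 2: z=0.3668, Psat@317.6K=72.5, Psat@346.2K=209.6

Dew-point temperature: Σzᵢ·P/Pᵢˢᵃᵗ(T) = 1. Interpolate ln Pᵢˢᵃᵗ = aᵢ + bᵢ/T.
  T = 317.6 K: ΣzᵢP/Pᵢˢᵃᵗ = 1.7012
  T = 346.2 K: ΣzᵢP/Pᵢˢᵃᵗ = 0.7088
  T = 331.9 K: ΣzᵢP/Pᵢˢᵃᵗ = 1.0740
  T = 339.0 K: ΣzᵢP/Pᵢˢᵃᵗ = 0.8693
  T = 335.4 K: ΣzᵢP/Pᵢˢᵃᵗ = 0.9664
  T = 333.6 K: ΣzᵢP/Pᵢˢᵃᵗ = 1.0200
Interpolating between 333.6 K and 335.4 K gives T ≈ 334.3 K.

T = 334.3 K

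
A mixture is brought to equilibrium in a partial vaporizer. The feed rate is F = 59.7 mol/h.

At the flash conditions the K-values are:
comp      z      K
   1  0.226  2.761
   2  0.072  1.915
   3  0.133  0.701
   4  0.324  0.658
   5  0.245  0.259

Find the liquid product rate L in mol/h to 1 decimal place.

Newton–Raphson from β = 0.4:
  β = 0.400: g = -0.1498, g' = -0.612 → β = 0.155
  β = 0.155: g = 0.0065, g' = -0.706 → β = 0.164
Converged at β = 0.164.
Then V = β·F = 0.1643·59.7 = 9.8 mol/h and L = F − V = 49.9 mol/h.

L = 49.9 mol/h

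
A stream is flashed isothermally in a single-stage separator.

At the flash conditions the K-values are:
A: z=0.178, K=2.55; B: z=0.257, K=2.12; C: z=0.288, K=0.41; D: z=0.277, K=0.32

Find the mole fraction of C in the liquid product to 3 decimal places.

Material balance + equilibrium reduce to Σ zᵢ(Kᵢ−1)/(1+ψ(Kᵢ−1)) = 0.
g(0) = ΣzᵢKᵢ − 1 = 0.205 and g(1) = 1 − Σzᵢ/Kᵢ = -0.759, so a root lies in (0, 1).
Newton–Raphson from ψ = 0.39:
  ψ = 0.390: g = -0.1048, g' = -0.729 → ψ = 0.246
  ψ = 0.246: g = 0.0003, g' = -0.744 → ψ = 0.247
Converged at ψ = 0.247.
Compositions from xᵢ = zᵢ/(1+ψ(Kᵢ−1)), yᵢ = Kᵢxᵢ:
  A: x = 0.129, y = 0.328
  B: x = 0.201, y = 0.427
  C: x = 0.337, y = 0.138
  D: x = 0.333, y = 0.106

x_C = 0.337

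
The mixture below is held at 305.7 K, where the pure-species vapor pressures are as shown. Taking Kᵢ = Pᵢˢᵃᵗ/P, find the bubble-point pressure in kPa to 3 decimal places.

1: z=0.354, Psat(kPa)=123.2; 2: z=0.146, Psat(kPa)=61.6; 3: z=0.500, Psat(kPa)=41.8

Pbub = 73.506 kPa

At the bubble point ψ → 0, so ΣzᵢKᵢ = 1 with Kᵢ = Pᵢˢᵃᵗ/P ⇒ P = ΣzᵢPᵢˢᵃᵗ.
P = 0.354·123.2 + 0.146·61.6 + 0.500·41.8 = 73.506 kPa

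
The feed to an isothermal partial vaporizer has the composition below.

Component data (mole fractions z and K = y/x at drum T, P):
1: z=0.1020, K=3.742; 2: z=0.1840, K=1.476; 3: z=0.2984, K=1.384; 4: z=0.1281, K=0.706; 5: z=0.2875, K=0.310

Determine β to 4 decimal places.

β = 0.3797

Iterate (Newton) starting at β = 0.66:
  β = 0.6600: g = -0.15338, g' = -0.6278 → β = 0.4157
  β = 0.4157: g = -0.01843, g' = -0.5128 → β = 0.3797
Converged at β = 0.3797.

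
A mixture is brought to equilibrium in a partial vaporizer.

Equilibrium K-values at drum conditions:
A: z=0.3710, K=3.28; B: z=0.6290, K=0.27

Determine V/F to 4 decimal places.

Material balance + equilibrium reduce to Σ zᵢ(Kᵢ−1)/(1+V/F(Kᵢ−1)) = 0.
Check two-phase: ΣzᵢKᵢ = 1.3867 > 1 and Σzᵢ/Kᵢ = 2.4427 > 1, so g(0) = 0.3867 > 0 and g(1) = -1.4427 < 0.
Binary case is linear: z₁(K₁−1)(1+V/F(K₂−1)) + z₂(K₂−1)(1+V/F(K₁−1)) = 0
⇒ V/F = [z₁(K₁−1)+z₂(K₂−1)] / [−(K₁−1)(K₂−1)] = 0.38671/1.66440 = 0.2323

V/F = 0.2323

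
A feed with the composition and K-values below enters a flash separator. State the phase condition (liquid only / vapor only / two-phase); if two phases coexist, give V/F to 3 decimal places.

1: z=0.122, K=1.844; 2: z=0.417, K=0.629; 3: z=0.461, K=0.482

ΣzᵢKᵢ = 0.709; Σzᵢ/Kᵢ = 1.686.
Since ΣzᵢKᵢ < 1 the mixture is below its bubble point — single liquid phase.

liquid only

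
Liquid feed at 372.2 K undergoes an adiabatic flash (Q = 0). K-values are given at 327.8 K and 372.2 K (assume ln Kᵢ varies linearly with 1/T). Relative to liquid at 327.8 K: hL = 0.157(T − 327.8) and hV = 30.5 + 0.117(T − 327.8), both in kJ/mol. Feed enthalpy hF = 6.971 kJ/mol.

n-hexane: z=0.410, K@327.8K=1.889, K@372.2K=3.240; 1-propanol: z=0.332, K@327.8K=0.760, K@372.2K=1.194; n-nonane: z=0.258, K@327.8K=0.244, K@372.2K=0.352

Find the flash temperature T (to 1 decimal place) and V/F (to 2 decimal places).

Adiabatic flash: solve Rachford–Rice at each trial T, then check hF = ψ·hV(T) + (1−ψ)·hL(T).
  T = 327.8 K: K = (1.889, 0.760, 0.244), RR gives ψ = 0.191, H_out = 5.833 kJ/mol
  T = 372.2 K: K = (3.240, 1.194, 0.352), RR gives ψ = 0.849, H_out = 31.363 kJ/mol
  T = 350.0 K: K = (2.517, 0.966, 0.296), RR gives ψ = 0.600, H_out = 21.256 kJ/mol
  T = 338.9 K: K = (2.191, 0.860, 0.270), RR gives ψ = 0.428, H_out = 14.609 kJ/mol
  T = 333.4 K: K = (2.038, 0.810, 0.257), RR gives ψ = 0.322, H_out = 10.613 kJ/mol
  T = 330.6 K: K = (1.963, 0.785, 0.250), RR gives ψ = 0.260, H_out = 8.329 kJ/mol
  T = 329.2 K: K = (1.926, 0.772, 0.247), RR gives ψ = 0.226, H_out = 7.110 kJ/mol
Linear interpolation between T = 327.8 (H_out = 5.833) and T = 329.2 (H_out = 7.110) on hF = 6.971 gives T ≈ 329.0 K, at which ψ = 0.22.

T = 329.0 K, V/F = 0.22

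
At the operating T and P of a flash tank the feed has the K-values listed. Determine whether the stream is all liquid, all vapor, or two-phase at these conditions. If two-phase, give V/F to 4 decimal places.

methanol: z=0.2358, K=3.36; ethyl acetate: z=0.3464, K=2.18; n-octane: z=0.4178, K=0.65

all vapor

ΣzᵢKᵢ = 1.8190; Σzᵢ/Kᵢ = 0.8718.
Since Σzᵢ/Kᵢ < 1 the mixture is above its dew point — single vapor phase.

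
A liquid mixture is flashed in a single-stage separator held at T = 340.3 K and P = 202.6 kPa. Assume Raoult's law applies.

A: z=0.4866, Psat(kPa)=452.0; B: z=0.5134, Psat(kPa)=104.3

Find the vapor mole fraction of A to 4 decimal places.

y_A = 0.6307

Raoult's law: Kᵢ = Pᵢˢᵃᵗ/P = Pᵢˢᵃᵗ/202.6.
  K_A = 452.0/202.6 = 2.230997, K_B = 104.3/202.6 = 0.514808
Binary case is linear: z₁(K₁−1)(1+ψ(K₂−1)) + z₂(K₂−1)(1+ψ(K₁−1)) = 0
⇒ ψ = [z₁(K₁−1)+z₂(K₂−1)] / [−(K₁−1)(K₂−1)] = 0.34991/0.59727 = 0.5858
Compositions from xᵢ = zᵢ/(1+ψ(Kᵢ−1)), yᵢ = Kᵢxᵢ:
  A: x = 0.2827, y = 0.6307
  B: x = 0.7173, y = 0.3693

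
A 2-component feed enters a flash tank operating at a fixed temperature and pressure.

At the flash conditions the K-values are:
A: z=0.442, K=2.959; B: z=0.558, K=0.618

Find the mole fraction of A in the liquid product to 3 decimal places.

Rachford–Rice: g(V/F) = Σ zᵢ(Kᵢ−1)/(1+V/F(Kᵢ−1)) = 0.
Feasibility: ΣzᵢKᵢ = 1.653, Σzᵢ/Kᵢ = 1.052 — both > 1, two phases present.
Binary case is linear: z₁(K₁−1)(1+V/F(K₂−1)) + z₂(K₂−1)(1+V/F(K₁−1)) = 0
⇒ V/F = [z₁(K₁−1)+z₂(K₂−1)] / [−(K₁−1)(K₂−1)] = 0.6527/0.7483 = 0.872
Compositions from xᵢ = zᵢ/(1+V/F(Kᵢ−1)), yᵢ = Kᵢxᵢ:
  A: x = 0.163, y = 0.483
  B: x = 0.837, y = 0.517

x_A = 0.163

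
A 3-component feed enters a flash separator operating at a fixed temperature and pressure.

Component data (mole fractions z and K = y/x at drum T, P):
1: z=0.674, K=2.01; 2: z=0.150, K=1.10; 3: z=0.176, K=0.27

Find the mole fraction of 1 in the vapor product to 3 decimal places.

y_1 = 0.711

Rachford–Rice: g(V/F) = Σ zᵢ(Kᵢ−1)/(1+V/F(Kᵢ−1)) = 0.
Check two-phase: ΣzᵢKᵢ = 1.567 > 1 and Σzᵢ/Kᵢ = 1.124 > 1, so g(0) = 0.567 > 0 and g(1) = -0.124 < 0.
Newton–Raphson from V/F = 0.5:
  V/F = 0.500: g = 0.2643, g' = -0.538 → V/F = 0.992
  V/F = 0.992: g = -0.1116, g' = -1.403 → V/F = 0.912
  V/F = 0.912: g = -0.0164, g' = -1.028 → V/F = 0.896
Converged at V/F = 0.896.
Compositions from xᵢ = zᵢ/(1+V/F(Kᵢ−1)), yᵢ = Kᵢxᵢ:
  1: x = 0.354, y = 0.711
  2: x = 0.138, y = 0.151
  3: x = 0.508, y = 0.137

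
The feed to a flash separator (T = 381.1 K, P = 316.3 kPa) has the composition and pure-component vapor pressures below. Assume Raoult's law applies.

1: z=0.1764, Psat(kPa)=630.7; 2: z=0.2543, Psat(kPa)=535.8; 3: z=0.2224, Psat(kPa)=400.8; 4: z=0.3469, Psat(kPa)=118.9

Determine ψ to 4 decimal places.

ψ = 0.4677

Raoult's law: Kᵢ = Pᵢˢᵃᵗ/P = Pᵢˢᵃᵗ/316.3.
  K_1 = 630.7/316.3 = 1.993993, K_2 = 535.8/316.3 = 1.693961, K_3 = 400.8/316.3 = 1.267151, K_4 = 118.9/316.3 = 0.375909
Rachford–Rice: g(ψ) = Σ zᵢ(Kᵢ−1)/(1+ψ(Kᵢ−1)) = 0.
Check two-phase: ΣzᵢKᵢ = 1.1947 > 1 and Σzᵢ/Kᵢ = 1.3369 > 1, so g(0) = 0.1947 > 0 and g(1) = -0.3369 < 0.
Newton–Raphson from ψ = 0.4:
  ψ = 0.4000: g = 0.02875, g' = -0.4172 → ψ = 0.4689
  ψ = 0.4689: g = -0.00052, g' = -0.4334 → ψ = 0.4677
Converged at ψ = 0.4677.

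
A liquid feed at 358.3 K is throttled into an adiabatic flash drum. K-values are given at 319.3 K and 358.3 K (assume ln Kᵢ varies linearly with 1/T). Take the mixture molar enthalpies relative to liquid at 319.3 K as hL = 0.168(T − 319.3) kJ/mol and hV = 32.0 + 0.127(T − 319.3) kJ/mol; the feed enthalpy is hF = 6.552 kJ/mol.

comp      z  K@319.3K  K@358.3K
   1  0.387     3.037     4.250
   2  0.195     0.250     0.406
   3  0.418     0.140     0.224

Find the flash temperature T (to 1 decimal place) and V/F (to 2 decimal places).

T = 322.8 K, V/F = 0.19

Adiabatic flash: solve Rachford–Rice at each trial T, then check hF = ψ·hV(T) + (1−ψ)·hL(T).
  T = 319.3 K: K = (3.037, 0.250, 0.140), RR gives ψ = 0.168, H_out = 5.372 kJ/mol
  T = 358.3 K: K = (4.250, 0.406, 0.224), RR gives ψ = 0.348, H_out = 17.128 kJ/mol
  T = 338.8 K: K = (3.628, 0.323, 0.179), RR gives ψ = 0.265, H_out = 11.551 kJ/mol
  T = 329.1 K: K = (3.329, 0.285, 0.159), RR gives ψ = 0.220, H_out = 8.588 kJ/mol
  T = 324.2 K: K = (3.182, 0.267, 0.149), RR gives ψ = 0.195, H_out = 7.013 kJ/mol
  T = 321.8 K: K = (3.111, 0.259, 0.145), RR gives ψ = 0.182, H_out = 6.219 kJ/mol
Linear interpolation between T = 321.8 (H_out = 6.219) and T = 324.2 (H_out = 7.013) on hF = 6.552 gives T ≈ 322.8 K, at which ψ = 0.19.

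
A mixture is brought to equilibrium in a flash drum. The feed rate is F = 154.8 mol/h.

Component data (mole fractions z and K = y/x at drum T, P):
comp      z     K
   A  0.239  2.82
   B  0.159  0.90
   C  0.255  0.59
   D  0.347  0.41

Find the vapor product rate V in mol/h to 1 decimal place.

V = 20.9 mol/h

Rachford–Rice: g(β) = Σ zᵢ(Kᵢ−1)/(1+β(Kᵢ−1)) = 0.
Feasibility: ΣzᵢKᵢ = 1.110, Σzᵢ/Kᵢ = 1.540 — both > 1, two phases present.
Iterate (Newton) starting at β = 0.4:
  β = 0.400: g = -0.1579, g' = -0.535 → β = 0.105
  β = 0.105: g = 0.0216, g' = -0.744 → β = 0.134
  β = 0.134: g = 0.0006, g' = -0.704 → β = 0.135
Converged at β = 0.135.
Then V = β·F = 0.1349·154.8 = 20.9 mol/h and L = F − V = 133.9 mol/h.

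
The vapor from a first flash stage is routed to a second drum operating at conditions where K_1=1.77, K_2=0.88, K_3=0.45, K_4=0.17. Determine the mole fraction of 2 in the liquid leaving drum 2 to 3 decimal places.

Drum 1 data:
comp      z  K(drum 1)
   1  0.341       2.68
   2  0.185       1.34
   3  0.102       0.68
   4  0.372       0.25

x_2 (drum 2) = 0.239

Drum 1:
Let ψ₁ = V/F and solve Σ zᵢ(Kᵢ−1)/(1+ψ₁(Kᵢ−1)) = 0.
g(0) = ΣzᵢKᵢ − 1 = 0.324 and g(1) = 1 − Σzᵢ/Kᵢ = -0.903, so a root lies in (0, 1).
Newton–Raphson from ψ₁ = 0.58:
  ψ₁ = 0.580: g = -0.1912, g' = -0.933 → ψ₁ = 0.375
  ψ₁ = 0.375: g = -0.0181, g' = -0.798 → ψ₁ = 0.352
Converged at ψ₁ = 0.352.
Drum-1 compositions:
  1: x = 0.214, y = 0.574
  2: x = 0.165, y = 0.221
  3: x = 0.115, y = 0.078
  4: x = 0.506, y = 0.126
Drum-2 feed = drum-1 vapor: z₂ = (0.5740, 0.2214, 0.0782, 0.1264).
Drum 2:
Let ψ₂ = V/F and solve Σ zᵢ(Kᵢ−1)/(1+ψ₂(Kᵢ−1)) = 0.
g(0) = ΣzᵢKᵢ − 1 = 0.268 and g(1) = 1 − Σzᵢ/Kᵢ = -0.493, so a root lies in (0, 1).
Iterate (Newton) starting at ψ₂ = 0.5:
  ψ₂ = 0.500: g = 0.0522, g' = -0.480 → ψ₂ = 0.609
  ψ₂ = 0.609: g = -0.0044, g' = -0.571 → ψ₂ = 0.601
Converged at ψ₂ = 0.601.
  1: x = 0.392, y = 0.695
  2: x = 0.239, y = 0.210
  3: x = 0.117, y = 0.053
  4: x = 0.252, y = 0.043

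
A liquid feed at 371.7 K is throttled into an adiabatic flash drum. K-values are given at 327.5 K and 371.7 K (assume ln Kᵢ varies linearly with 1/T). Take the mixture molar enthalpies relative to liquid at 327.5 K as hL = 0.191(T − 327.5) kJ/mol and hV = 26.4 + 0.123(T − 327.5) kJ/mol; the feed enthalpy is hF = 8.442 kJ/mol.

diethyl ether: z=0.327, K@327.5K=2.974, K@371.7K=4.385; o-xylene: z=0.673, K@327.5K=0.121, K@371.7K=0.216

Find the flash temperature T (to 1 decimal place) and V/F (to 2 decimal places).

Adiabatic flash: solve Rachford–Rice at each trial T, then check hF = ψ·hV(T) + (1−ψ)·hL(T).
  T = 327.5 K: K = (2.974, 0.121), RR gives ψ = 0.031, H_out = 0.821 kJ/mol
  T = 371.7 K: K = (4.385, 0.216), RR gives ψ = 0.218, H_out = 13.549 kJ/mol
  T = 349.6 K: K = (3.656, 0.165), RR gives ψ = 0.138, H_out = 7.658 kJ/mol
  T = 360.6 K: K = (4.013, 0.189), RR gives ψ = 0.180, H_out = 10.669 kJ/mol
  T = 355.1 K: K = (3.833, 0.177), RR gives ψ = 0.160, H_out = 9.187 kJ/mol
  T = 352.4 K: K = (3.746, 0.171), RR gives ψ = 0.149, H_out = 8.443 kJ/mol
  T = 351.0 K: K = (3.701, 0.168), RR gives ψ = 0.144, H_out = 8.052 kJ/mol
Linear interpolation between T = 351.0 (H_out = 8.052) and T = 352.4 (H_out = 8.443) on hF = 8.442 gives T ≈ 352.4 K, at which ψ = 0.15.

T = 352.4 K, V/F = 0.15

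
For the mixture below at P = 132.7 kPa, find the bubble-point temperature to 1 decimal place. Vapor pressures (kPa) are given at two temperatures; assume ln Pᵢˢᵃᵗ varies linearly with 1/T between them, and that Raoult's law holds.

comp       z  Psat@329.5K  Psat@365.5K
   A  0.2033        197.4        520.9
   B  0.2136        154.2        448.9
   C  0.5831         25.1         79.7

T = 343.0 K

Bubble-point temperature: ΣzᵢPᵢˢᵃᵗ(T) = P. Interpolate ln Pᵢˢᵃᵗ = aᵢ + bᵢ/T.
  T = 329.5 K: ΣzᵢPᵢˢᵃᵗ = 87.70 kPa
  T = 365.5 K: ΣzᵢPᵢˢᵃᵗ = 248.26 kPa
  T = 347.5 K: ΣzᵢPᵢˢᵃᵗ = 151.50 kPa
  T = 338.5 K: ΣzᵢPᵢˢᵃᵗ = 116.09 kPa
  T = 343.0 K: ΣzᵢPᵢˢᵃᵗ = 132.84 kPa
  T = 340.8 K: ΣzᵢPᵢˢᵃᵗ = 124.43 kPa
Interpolating between 340.8 K and 343.0 K gives T ≈ 343.0 K.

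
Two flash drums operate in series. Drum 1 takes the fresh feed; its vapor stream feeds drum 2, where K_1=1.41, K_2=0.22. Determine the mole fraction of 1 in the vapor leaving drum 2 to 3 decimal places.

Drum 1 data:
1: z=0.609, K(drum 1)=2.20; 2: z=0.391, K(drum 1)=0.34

Drum 1:
Binary case is linear: z₁(K₁−1)(1+ψ₁(K₂−1)) + z₂(K₂−1)(1+ψ₁(K₁−1)) = 0
⇒ ψ₁ = [z₁(K₁−1)+z₂(K₂−1)] / [−(K₁−1)(K₂−1)] = 0.4727/0.7920 = 0.597
Drum-1 compositions:
  1: x = 0.355, y = 0.781
  2: x = 0.645, y = 0.219
Drum-2 feed = drum-1 vapor: z₂ = (0.7806, 0.2194).
Drum 2:
Rachford–Rice: g(ψ₂) = Σ zᵢ(Kᵢ−1)/(1+ψ₂(Kᵢ−1)) = 0.
Check two-phase: ΣzᵢKᵢ = 1.149 > 1 and Σzᵢ/Kᵢ = 1.551 > 1, so g(0) = 0.149 > 0 and g(1) = -0.551 < 0.
Binary case is linear: z₁(K₁−1)(1+ψ₂(K₂−1)) + z₂(K₂−1)(1+ψ₂(K₁−1)) = 0
⇒ ψ₂ = [z₁(K₁−1)+z₂(K₂−1)] / [−(K₁−1)(K₂−1)] = 0.1490/0.3198 = 0.466
  1: x = 0.655, y = 0.924
  2: x = 0.345, y = 0.076

y_1 (drum 2) = 0.924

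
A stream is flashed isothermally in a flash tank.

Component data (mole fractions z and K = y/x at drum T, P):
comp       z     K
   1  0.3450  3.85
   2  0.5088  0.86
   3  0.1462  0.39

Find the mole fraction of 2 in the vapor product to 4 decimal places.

y_2 = 0.5001

Rachford–Rice: g(β) = Σ zᵢ(Kᵢ−1)/(1+β(Kᵢ−1)) = 0.
g(0) = ΣzᵢKᵢ − 1 = 0.8228 and g(1) = 1 − Σzᵢ/Kᵢ = -0.0561, so a root lies in (0, 1).
Newton–Raphson from β = 0.5:
  β = 0.5000: g = 0.20055, g' = -0.6007 → β = 0.8339
  β = 0.8339: g = 0.02905, g' = -0.4839 → β = 0.8939
  β = 0.8939: g = -0.00039, g' = -0.4988 → β = 0.8931
Converged at β = 0.8931.
Compositions from xᵢ = zᵢ/(1+β(Kᵢ−1)), yᵢ = Kᵢxᵢ:
  1: x = 0.0973, y = 0.3746
  2: x = 0.5815, y = 0.5001
  3: x = 0.3212, y = 0.1253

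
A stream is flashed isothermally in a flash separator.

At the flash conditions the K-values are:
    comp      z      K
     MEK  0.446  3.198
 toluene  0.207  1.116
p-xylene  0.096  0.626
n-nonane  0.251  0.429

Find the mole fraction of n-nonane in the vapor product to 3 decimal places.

y_n-nonane = 0.222

Material balance + equilibrium reduce to Σ zᵢ(Kᵢ−1)/(1+V/F(Kᵢ−1)) = 0.
Feasibility: ΣzᵢKᵢ = 1.825, Σzᵢ/Kᵢ = 1.063 — both > 1, two phases present.
Newton iteration, V/F⁰ = 0.5:
  V/F = 0.500: g = 0.2450, g' = -0.672 → V/F = 0.864
  V/F = 0.864: g = 0.0238, g' = -0.607 → V/F = 0.904
  V/F = 0.904: g = -0.0003, g' = -0.624 → V/F = 0.903
Converged at V/F = 0.903.
Compositions from xᵢ = zᵢ/(1+V/F(Kᵢ−1)), yᵢ = Kᵢxᵢ:
  MEK: x = 0.149, y = 0.478
  toluene: x = 0.187, y = 0.209
  p-xylene: x = 0.145, y = 0.091
  n-nonane: x = 0.518, y = 0.222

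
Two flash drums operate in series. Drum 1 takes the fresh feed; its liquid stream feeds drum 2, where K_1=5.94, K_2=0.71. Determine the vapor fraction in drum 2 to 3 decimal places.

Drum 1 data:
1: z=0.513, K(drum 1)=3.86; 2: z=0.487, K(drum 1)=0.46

V/F (drum 2) = 0.377

Drum 1:
Let ψ₁ = V/F and solve Σ zᵢ(Kᵢ−1)/(1+ψ₁(Kᵢ−1)) = 0.
Feasibility: ΣzᵢKᵢ = 2.204, Σzᵢ/Kᵢ = 1.192 — both > 1, two phases present.
Binary case is linear: z₁(K₁−1)(1+ψ₁(K₂−1)) + z₂(K₂−1)(1+ψ₁(K₁−1)) = 0
⇒ ψ₁ = [z₁(K₁−1)+z₂(K₂−1)] / [−(K₁−1)(K₂−1)] = 1.2042/1.5444 = 0.780
Drum-1 compositions:
  1: x = 0.159, y = 0.613
  2: x = 0.841, y = 0.387
Drum-2 feed = drum-1 liquid: z₂ = (0.1588, 0.8412).
Drum 2:
Rachford–Rice: g(ψ₂) = Σ zᵢ(Kᵢ−1)/(1+ψ₂(Kᵢ−1)) = 0.
Check two-phase: ΣzᵢKᵢ = 1.541 > 1 and Σzᵢ/Kᵢ = 1.211 > 1, so g(0) = 0.541 > 0 and g(1) = -0.211 < 0.
Binary case is linear: z₁(K₁−1)(1+ψ₂(K₂−1)) + z₂(K₂−1)(1+ψ₂(K₁−1)) = 0
⇒ ψ₂ = [z₁(K₁−1)+z₂(K₂−1)] / [−(K₁−1)(K₂−1)] = 0.5406/1.4326 = 0.377
  1: x = 0.055, y = 0.329
  2: x = 0.945, y = 0.671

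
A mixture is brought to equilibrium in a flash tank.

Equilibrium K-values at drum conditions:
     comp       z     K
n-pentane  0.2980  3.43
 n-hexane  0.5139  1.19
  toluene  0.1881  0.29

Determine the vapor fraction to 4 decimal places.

ψ = 0.8289

Material balance + equilibrium reduce to Σ zᵢ(Kᵢ−1)/(1+ψ(Kᵢ−1)) = 0.
g(0) = ΣzᵢKᵢ − 1 = 0.6882 and g(1) = 1 − Σzᵢ/Kᵢ = -0.1673, so a root lies in (0, 1).
Iterate (Newton) starting at ψ = 0.5:
  ψ = 0.5000: g = 0.20904, g' = -0.6021 → ψ = 0.8472
  ψ = 0.8472: g = -0.01430, g' = -0.7990 → ψ = 0.8293
  ψ = 0.8293: g = -0.00028, g' = -0.7682 → ψ = 0.8289
Converged at ψ = 0.8289.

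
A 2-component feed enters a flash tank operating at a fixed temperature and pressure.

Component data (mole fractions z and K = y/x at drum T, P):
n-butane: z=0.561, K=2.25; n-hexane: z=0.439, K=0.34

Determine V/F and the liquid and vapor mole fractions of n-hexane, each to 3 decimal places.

Rachford–Rice: g(V/F) = Σ zᵢ(Kᵢ−1)/(1+V/F(Kᵢ−1)) = 0.
Check two-phase: ΣzᵢKᵢ = 1.412 > 1 and Σzᵢ/Kᵢ = 1.541 > 1, so g(0) = 0.412 > 0 and g(1) = -0.541 < 0.
Newton iteration, V/F⁰ = 0.5:
  V/F = 0.500: g = -0.0009, g' = -0.758 → V/F = 0.499
Converged at V/F = 0.499.
Compositions from xᵢ = zᵢ/(1+V/F(Kᵢ−1)), yᵢ = Kᵢxᵢ:
  n-butane: x = 0.346, y = 0.777
  n-hexane: x = 0.654, y = 0.223

V/F = 0.499, x_n-hexane = 0.654, y_n-hexane = 0.223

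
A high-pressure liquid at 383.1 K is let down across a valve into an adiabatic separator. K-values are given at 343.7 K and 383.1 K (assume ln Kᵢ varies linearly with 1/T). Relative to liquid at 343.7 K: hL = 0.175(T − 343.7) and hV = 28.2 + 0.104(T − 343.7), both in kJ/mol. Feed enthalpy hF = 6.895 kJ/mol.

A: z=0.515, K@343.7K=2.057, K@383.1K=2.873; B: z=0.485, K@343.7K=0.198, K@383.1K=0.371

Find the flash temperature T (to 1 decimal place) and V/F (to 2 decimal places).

T = 347.4 K, V/F = 0.22

Adiabatic flash: solve Rachford–Rice at each trial T, then check hF = ψ·hV(T) + (1−ψ)·hL(T).
  T = 343.7 K: K = (2.057, 0.198), RR gives ψ = 0.183, H_out = 5.169 kJ/mol
  T = 383.1 K: K = (2.873, 0.371), RR gives ψ = 0.560, H_out = 21.116 kJ/mol
  T = 363.4 K: K = (2.453, 0.276), RR gives ψ = 0.377, H_out = 13.558 kJ/mol
  T = 353.5 K: K = (2.251, 0.235), RR gives ψ = 0.285, H_out = 9.555 kJ/mol
  T = 348.6 K: K = (2.153, 0.216), RR gives ψ = 0.236, H_out = 7.433 kJ/mol
  T = 346.1 K: K = (2.104, 0.207), RR gives ψ = 0.210, H_out = 6.298 kJ/mol
  T = 347.4 K: K = (2.129, 0.211), RR gives ψ = 0.224, H_out = 6.893 kJ/mol
Linear interpolation between T = 347.4 (H_out = 6.893) and T = 348.6 (H_out = 7.433) on hF = 6.895 gives T ≈ 347.4 K, at which ψ = 0.22.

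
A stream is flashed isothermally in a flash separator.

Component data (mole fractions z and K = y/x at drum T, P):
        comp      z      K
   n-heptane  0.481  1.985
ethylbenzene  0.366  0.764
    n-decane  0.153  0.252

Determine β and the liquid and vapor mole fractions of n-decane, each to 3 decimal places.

β = 0.579, x_n-decane = 0.270, y_n-decane = 0.068

Iterate (Newton) starting at β = 0.44:
  β = 0.440: g = 0.0636, g' = -0.443 → β = 0.584
  β = 0.584: g = -0.0024, g' = -0.485 → β = 0.579
Converged at β = 0.579.
Compositions from xᵢ = zᵢ/(1+β(Kᵢ−1)), yᵢ = Kᵢxᵢ:
  n-heptane: x = 0.306, y = 0.608
  ethylbenzene: x = 0.424, y = 0.324
  n-decane: x = 0.270, y = 0.068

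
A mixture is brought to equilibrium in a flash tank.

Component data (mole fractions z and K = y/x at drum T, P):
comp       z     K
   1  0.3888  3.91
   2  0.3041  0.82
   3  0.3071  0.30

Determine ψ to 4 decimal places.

Newton–Raphson from ψ = 0.5:
  ψ = 0.5000: g = 0.06998, g' = -0.9143 → ψ = 0.5765
  ψ = 0.5765: g = 0.00101, g' = -0.8945 → ψ = 0.5777
Converged at ψ = 0.5777.

ψ = 0.5777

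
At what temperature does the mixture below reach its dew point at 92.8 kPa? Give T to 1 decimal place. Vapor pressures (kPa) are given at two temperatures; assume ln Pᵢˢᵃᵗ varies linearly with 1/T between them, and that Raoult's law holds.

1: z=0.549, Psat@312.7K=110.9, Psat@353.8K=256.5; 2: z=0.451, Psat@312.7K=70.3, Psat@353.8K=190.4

Dew-point temperature: Σzᵢ·P/Pᵢˢᵃᵗ(T) = 1. Interpolate ln Pᵢˢᵃᵗ = aᵢ + bᵢ/T.
  T = 312.7 K: ΣzᵢP/Pᵢˢᵃᵗ = 1.0547
  T = 353.8 K: ΣzᵢP/Pᵢˢᵃᵗ = 0.4184
  T = 333.2 K: ΣzᵢP/Pᵢˢᵃᵗ = 0.6459
  T = 322.9 K: ΣzᵢP/Pᵢˢᵃᵗ = 0.8198
  T = 317.8 K: ΣzᵢP/Pᵢˢᵃᵗ = 0.9279
  T = 315.2 K: ΣzᵢP/Pᵢˢᵃᵗ = 0.9900
Interpolating between 312.7 K and 315.2 K gives T ≈ 314.8 K.

T = 314.8 K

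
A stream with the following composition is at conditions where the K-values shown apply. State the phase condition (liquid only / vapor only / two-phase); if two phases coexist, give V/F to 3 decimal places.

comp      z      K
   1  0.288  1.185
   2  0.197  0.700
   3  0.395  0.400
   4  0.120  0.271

ΣzᵢKᵢ = 0.670; Σzᵢ/Kᵢ = 1.955.
Since ΣzᵢKᵢ < 1 the mixture is below its bubble point — single liquid phase.

liquid only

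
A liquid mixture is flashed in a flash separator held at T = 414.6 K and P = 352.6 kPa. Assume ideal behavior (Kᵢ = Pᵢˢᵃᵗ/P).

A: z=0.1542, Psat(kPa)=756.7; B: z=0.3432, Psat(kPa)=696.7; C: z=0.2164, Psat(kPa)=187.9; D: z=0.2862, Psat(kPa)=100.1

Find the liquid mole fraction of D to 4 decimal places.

Raoult's law: Kᵢ = Pᵢˢᵃᵗ/P = Pᵢˢᵃᵗ/352.6.
  K_A = 756.7/352.6 = 2.146058, K_B = 696.7/352.6 = 1.975893, K_C = 187.9/352.6 = 0.532898, K_D = 100.1/352.6 = 0.283891
Material balance + equilibrium reduce to Σ zᵢ(Kᵢ−1)/(1+ψ(Kᵢ−1)) = 0.
Check two-phase: ΣzᵢKᵢ = 1.2056 > 1 and Σzᵢ/Kᵢ = 1.6598 > 1, so g(0) = 0.2056 > 0 and g(1) = -0.6598 < 0.
Iterate (Newton) starting at ψ = 0.66:
  ψ = 0.6600: g = -0.23043, g' = -0.8130 → ψ = 0.3766
  ψ = 0.3766: g = -0.03491, g' = -0.6183 → ψ = 0.3201
  ψ = 0.3201: g = -0.00026, g' = -0.6105 → ψ = 0.3197
Converged at ψ = 0.3197.
Compositions from xᵢ = zᵢ/(1+ψ(Kᵢ−1)), yᵢ = Kᵢxᵢ:
  A: x = 0.1129, y = 0.2422
  B: x = 0.2616, y = 0.5169
  C: x = 0.2544, y = 0.1356
  D: x = 0.3712, y = 0.1054

x_D = 0.3712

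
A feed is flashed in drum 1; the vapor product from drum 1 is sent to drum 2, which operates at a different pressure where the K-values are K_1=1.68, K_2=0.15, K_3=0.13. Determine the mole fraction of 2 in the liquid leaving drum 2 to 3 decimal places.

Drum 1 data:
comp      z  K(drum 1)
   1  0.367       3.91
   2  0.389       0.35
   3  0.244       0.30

x_2 (drum 2) = 0.284

Drum 1:
Material balance + equilibrium reduce to Σ zᵢ(Kᵢ−1)/(1+ψ₁(Kᵢ−1)) = 0.
Feasibility: ΣzᵢKᵢ = 1.644, Σzᵢ/Kᵢ = 2.019 — both > 1, two phases present.
Iterate (Newton) starting at ψ₁ = 0.5:
  ψ₁ = 0.500: g = -0.2023, g' = -1.159 → ψ₁ = 0.325
  ψ₁ = 0.325: g = 0.0066, g' = -1.285 → ψ₁ = 0.331
Converged at ψ₁ = 0.331.
Drum-1 compositions:
  1: x = 0.187, y = 0.731
  2: x = 0.495, y = 0.173
  3: x = 0.317, y = 0.095
Drum-2 feed = drum-1 vapor: z₂ = (0.7313, 0.1734, 0.0952).
Drum 2:
Let ψ₂ = V/F and solve Σ zᵢ(Kᵢ−1)/(1+ψ₂(Kᵢ−1)) = 0.
g(0) = ΣzᵢKᵢ − 1 = 0.267 and g(1) = 1 − Σzᵢ/Kᵢ = -1.324, so a root lies in (0, 1).
Newton iteration, ψ₂⁰ = 0.51:
  ψ₂ = 0.510: g = -0.0399, g' = -0.810 → ψ₂ = 0.461
  ψ₂ = 0.461: g = -0.0019, g' = -0.735 → ψ₂ = 0.458
Converged at ψ₂ = 0.458.
  1: x = 0.558, y = 0.937
  2: x = 0.284, y = 0.043
  3: x = 0.158, y = 0.021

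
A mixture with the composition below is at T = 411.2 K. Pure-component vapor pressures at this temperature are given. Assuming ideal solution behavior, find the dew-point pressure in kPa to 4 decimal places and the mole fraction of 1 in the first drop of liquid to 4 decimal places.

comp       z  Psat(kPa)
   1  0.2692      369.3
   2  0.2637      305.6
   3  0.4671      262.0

At the dew point ψ → 1, so Σzᵢ/Kᵢ = 1 with Kᵢ = Pᵢˢᵃᵗ/P ⇒ 1/P = Σzᵢ/Pᵢˢᵃᵗ.
1/P = 0.2692/369.3 + 0.2637/305.6 + 0.4671/262.0 = 0.0033747 ⇒ P = 296.3258 kPa
xᵢ = zᵢP/Pᵢˢᵃᵗ ⇒ x_1 = 0.2692·296.3258/369.3 = 0.2160

Pdew = 296.3258 kPa, x_1 = 0.2160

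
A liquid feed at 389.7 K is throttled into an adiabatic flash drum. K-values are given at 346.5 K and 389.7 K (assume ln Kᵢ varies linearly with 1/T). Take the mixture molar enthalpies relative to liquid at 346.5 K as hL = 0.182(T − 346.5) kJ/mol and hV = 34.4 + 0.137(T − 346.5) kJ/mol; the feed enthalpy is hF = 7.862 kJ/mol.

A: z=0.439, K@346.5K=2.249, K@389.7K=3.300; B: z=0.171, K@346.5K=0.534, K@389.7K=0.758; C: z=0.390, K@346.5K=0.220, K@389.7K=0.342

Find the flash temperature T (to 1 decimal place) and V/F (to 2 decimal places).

T = 349.1 K, V/F = 0.22

Adiabatic flash: solve Rachford–Rice at each trial T, then check hF = ψ·hV(T) + (1−ψ)·hL(T).
  T = 346.5 K: K = (2.249, 0.534, 0.220), RR gives ψ = 0.188, H_out = 6.477 kJ/mol
  T = 389.7 K: K = (3.300, 0.758, 0.342), RR gives ψ = 0.545, H_out = 25.562 kJ/mol
  T = 368.1 K: K = (2.755, 0.643, 0.278), RR gives ψ = 0.384, H_out = 16.760 kJ/mol
  T = 357.3 K: K = (2.497, 0.588, 0.248), RR gives ψ = 0.294, H_out = 11.921 kJ/mol
  T = 351.9 K: K = (2.372, 0.561, 0.234), RR gives ψ = 0.243, H_out = 9.296 kJ/mol
  T = 349.2 K: K = (2.310, 0.547, 0.227), RR gives ψ = 0.217, H_out = 7.914 kJ/mol
  T = 347.9 K: K = (2.281, 0.541, 0.224), RR gives ψ = 0.203, H_out = 7.230 kJ/mol
Linear interpolation between T = 347.9 (H_out = 7.230) and T = 349.2 (H_out = 7.914) on hF = 7.862 gives T ≈ 349.1 K, at which ψ = 0.22.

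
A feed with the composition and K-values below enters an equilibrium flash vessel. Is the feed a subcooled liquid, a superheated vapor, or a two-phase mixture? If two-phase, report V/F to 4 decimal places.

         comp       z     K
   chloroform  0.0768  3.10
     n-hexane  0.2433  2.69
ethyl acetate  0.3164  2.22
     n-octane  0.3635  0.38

ΣzᵢKᵢ = 1.7331; Σzᵢ/Kᵢ = 1.2143.
Both exceed 1, so a two-phase solution exists.
Let ψ = V/F and solve Σ zᵢ(Kᵢ−1)/(1+ψ(Kᵢ−1)) = 0.
Newton–Raphson from ψ = 0.5:
  ψ = 0.5000: g = 0.21467, g' = -0.7599 → ψ = 0.7825
  ψ = 0.7825: g = -0.00219, g' = -0.8277 → ψ = 0.7798
Converged at ψ = 0.7798.

two-phase, V/F = 0.7798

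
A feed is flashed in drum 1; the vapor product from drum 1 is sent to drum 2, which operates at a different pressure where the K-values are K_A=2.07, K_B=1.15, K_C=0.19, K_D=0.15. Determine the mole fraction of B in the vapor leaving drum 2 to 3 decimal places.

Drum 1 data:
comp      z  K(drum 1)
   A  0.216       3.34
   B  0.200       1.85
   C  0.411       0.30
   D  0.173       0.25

Drum 1:
Rachford–Rice: g(ψ₁) = Σ zᵢ(Kᵢ−1)/(1+ψ₁(Kᵢ−1)) = 0.
Check two-phase: ΣzᵢKᵢ = 1.258 > 1 and Σzᵢ/Kᵢ = 2.235 > 1, so g(0) = 0.258 > 0 and g(1) = -1.235 < 0.
Newton iteration, ψ₁⁰ = 0.49:
  ψ₁ = 0.490: g = -0.2876, g' = -1.038 → ψ₁ = 0.213
  ψ₁ = 0.213: g = -0.0114, g' = -1.046 → ψ₁ = 0.202
Converged at ψ₁ = 0.202.
Drum-1 compositions:
  A: x = 0.147, y = 0.490
  B: x = 0.171, y = 0.316
  C: x = 0.479, y = 0.144
  D: x = 0.204, y = 0.051
Drum-2 feed = drum-1 vapor: z₂ = (0.4897, 0.3157, 0.1436, 0.0510).
Drum 2:
Iterate (Newton) starting at ψ₂ = 0.56:
  ψ₂ = 0.560: g = 0.0757, g' = -0.675 → ψ₂ = 0.672
  ψ₂ = 0.672: g = -0.0087, g' = -0.850 → ψ₂ = 0.662
Converged at ψ₂ = 0.662.
  A: x = 0.287, y = 0.593
  B: x = 0.287, y = 0.330
  C: x = 0.310, y = 0.059
  D: x = 0.117, y = 0.017

y_B (drum 2) = 0.330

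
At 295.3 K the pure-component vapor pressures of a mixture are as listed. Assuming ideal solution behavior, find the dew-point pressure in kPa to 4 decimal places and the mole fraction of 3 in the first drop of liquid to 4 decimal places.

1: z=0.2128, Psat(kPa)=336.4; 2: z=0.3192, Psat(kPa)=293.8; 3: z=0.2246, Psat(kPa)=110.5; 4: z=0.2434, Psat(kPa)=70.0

At the dew point ψ → 1, so Σzᵢ/Kᵢ = 1 with Kᵢ = Pᵢˢᵃᵗ/P ⇒ 1/P = Σzᵢ/Pᵢˢᵃᵗ.
1/P = 0.2128/336.4 + 0.3192/293.8 + 0.2246/110.5 + 0.2434/70.0 = 0.0072288 ⇒ P = 138.3364 kPa
xᵢ = zᵢP/Pᵢˢᵃᵗ ⇒ x_3 = 0.2246·138.3364/110.5 = 0.2812

Pdew = 138.3364 kPa, x_3 = 0.2812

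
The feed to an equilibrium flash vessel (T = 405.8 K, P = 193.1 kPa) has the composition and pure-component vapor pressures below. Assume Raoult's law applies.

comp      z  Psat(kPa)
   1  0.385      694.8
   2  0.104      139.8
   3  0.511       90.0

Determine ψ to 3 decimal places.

ψ = 0.539

Raoult's law: Kᵢ = Pᵢˢᵃᵗ/P = Pᵢˢᵃᵗ/193.1.
  K_1 = 694.8/193.1 = 3.59814, K_2 = 139.8/193.1 = 0.72398, K_3 = 90.0/193.1 = 0.46608
Iterate (Newton) starting at ψ = 0.39:
  ψ = 0.390: g = 0.1201, g' = -0.883 → ψ = 0.526
  ψ = 0.526: g = 0.0098, g' = -0.757 → ψ = 0.539
Converged at ψ = 0.539.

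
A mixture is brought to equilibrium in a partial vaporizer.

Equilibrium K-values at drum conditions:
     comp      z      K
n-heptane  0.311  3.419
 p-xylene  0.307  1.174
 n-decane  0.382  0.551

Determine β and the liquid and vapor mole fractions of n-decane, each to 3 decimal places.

β = 0.888, x_n-decane = 0.635, y_n-decane = 0.350

Material balance + equilibrium reduce to Σ zᵢ(Kᵢ−1)/(1+β(Kᵢ−1)) = 0.
g(0) = ΣzᵢKᵢ − 1 = 0.634 and g(1) = 1 − Σzᵢ/Kᵢ = -0.046, so a root lies in (0, 1).
Iterate (Newton) starting at β = 0.31:
  β = 0.310: g = 0.2814, g' = -0.707 → β = 0.708
  β = 0.708: g = 0.0734, g' = -0.420 → β = 0.883
  β = 0.883: g = 0.0021, g' = -0.403 → β = 0.888
Converged at β = 0.888.
Compositions from xᵢ = zᵢ/(1+β(Kᵢ−1)), yᵢ = Kᵢxᵢ:
  n-heptane: x = 0.099, y = 0.338
  p-xylene: x = 0.266, y = 0.312
  n-decane: x = 0.635, y = 0.350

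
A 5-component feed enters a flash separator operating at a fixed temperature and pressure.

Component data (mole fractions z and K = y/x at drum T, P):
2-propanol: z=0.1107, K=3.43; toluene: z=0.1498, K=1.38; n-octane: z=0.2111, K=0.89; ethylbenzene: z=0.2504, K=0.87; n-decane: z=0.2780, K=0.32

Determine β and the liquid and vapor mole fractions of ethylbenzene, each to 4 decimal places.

β = 0.1205, x_ethylbenzene = 0.2544, y_ethylbenzene = 0.2213

Iterate (Newton) starting at β = 0.5:
  β = 0.5000: g = -0.17653, g' = -0.4513 → β = 0.1088
  β = 0.1088: g = 0.00672, g' = -0.5856 → β = 0.1203
  β = 0.1203: g = 0.00009, g' = -0.5706 → β = 0.1205
Converged at β = 0.1205.
Compositions from xᵢ = zᵢ/(1+β(Kᵢ−1)), yᵢ = Kᵢxᵢ:
  2-propanol: x = 0.0856, y = 0.2937
  toluene: x = 0.1432, y = 0.1977
  n-octane: x = 0.2139, y = 0.1904
  ethylbenzene: x = 0.2544, y = 0.2213
  n-decane: x = 0.3028, y = 0.0969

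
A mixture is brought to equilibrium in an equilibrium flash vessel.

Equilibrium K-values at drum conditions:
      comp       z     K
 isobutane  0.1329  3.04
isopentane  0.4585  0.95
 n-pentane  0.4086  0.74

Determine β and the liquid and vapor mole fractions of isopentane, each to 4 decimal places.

β = 0.4372, x_isopentane = 0.4687, y_isopentane = 0.4453

Rachford–Rice: g(β) = Σ zᵢ(Kᵢ−1)/(1+β(Kᵢ−1)) = 0.
g(0) = ΣzᵢKᵢ − 1 = 0.1420 and g(1) = 1 − Σzᵢ/Kᵢ = -0.0785, so a root lies in (0, 1).
Newton–Raphson from β = 0.5:
  β = 0.5000: g = -0.01141, g' = -0.1732 → β = 0.4342
  β = 0.4342: g = 0.00059, g' = -0.1918 → β = 0.4372
Converged at β = 0.4372.
Compositions from xᵢ = zᵢ/(1+β(Kᵢ−1)), yᵢ = Kᵢxᵢ:
  isobutane: x = 0.0702, y = 0.2135
  isopentane: x = 0.4687, y = 0.4453
  n-pentane: x = 0.4610, y = 0.3411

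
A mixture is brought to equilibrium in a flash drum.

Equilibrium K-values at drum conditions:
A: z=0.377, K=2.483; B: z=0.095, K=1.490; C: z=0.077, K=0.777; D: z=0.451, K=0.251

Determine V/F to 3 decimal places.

V/F = 0.268

Rachford–Rice: g(V/F) = Σ zᵢ(Kᵢ−1)/(1+V/F(Kᵢ−1)) = 0.
Feasibility: ΣzᵢKᵢ = 1.251, Σzᵢ/Kᵢ = 2.112 — both > 1, two phases present.
Newton iteration, V/F⁰ = 0.5:
  V/F = 0.500: g = -0.2009, g' = -0.940 → V/F = 0.286
  V/F = 0.286: g = -0.0149, g' = -0.840 → V/F = 0.268
Converged at V/F = 0.268.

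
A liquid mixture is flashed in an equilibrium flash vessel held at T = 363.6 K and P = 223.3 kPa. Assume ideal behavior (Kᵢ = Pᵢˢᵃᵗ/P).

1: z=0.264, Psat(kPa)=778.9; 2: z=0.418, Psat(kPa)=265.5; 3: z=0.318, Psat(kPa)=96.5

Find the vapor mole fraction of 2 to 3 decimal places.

y_2 = 0.438

Raoult's law: Kᵢ = Pᵢˢᵃᵗ/P = Pᵢˢᵃᵗ/223.3.
  K_1 = 778.9/223.3 = 3.48813, K_2 = 265.5/223.3 = 1.18898, K_3 = 96.5/223.3 = 0.43215
Material balance + equilibrium reduce to Σ zᵢ(Kᵢ−1)/(1+ψ(Kᵢ−1)) = 0.
g(0) = ΣzᵢKᵢ − 1 = 0.555 and g(1) = 1 − Σzᵢ/Kᵢ = -0.163, so a root lies in (0, 1).
Iterate (Newton) starting at ψ = 0.5:
  ψ = 0.500: g = 0.1127, g' = -0.537 → ψ = 0.710
  ψ = 0.710: g = 0.0046, g' = -0.513 → ψ = 0.719
Converged at ψ = 0.719.
Compositions from xᵢ = zᵢ/(1+ψ(Kᵢ−1)), yᵢ = Kᵢxᵢ:
  1: x = 0.095, y = 0.330
  2: x = 0.368, y = 0.438
  3: x = 0.537, y = 0.232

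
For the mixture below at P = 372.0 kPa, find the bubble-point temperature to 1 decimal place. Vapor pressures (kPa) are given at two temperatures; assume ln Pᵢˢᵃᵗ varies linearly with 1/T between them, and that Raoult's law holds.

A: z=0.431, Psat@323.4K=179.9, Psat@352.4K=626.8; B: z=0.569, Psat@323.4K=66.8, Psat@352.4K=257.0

T = 349.6 K

Bubble-point temperature: ΣzᵢPᵢˢᵃᵗ(T) = P. Interpolate ln Pᵢˢᵃᵗ = aᵢ + bᵢ/T.
  T = 323.4 K: ΣzᵢPᵢˢᵃᵗ = 115.55 kPa
  T = 352.4 K: ΣzᵢPᵢˢᵃᵗ = 416.38 kPa
  T = 337.9 K: ΣzᵢPᵢˢᵃᵗ = 225.40 kPa
  T = 345.1 K: ΣzᵢPᵢˢᵃᵗ = 307.66 kPa
  T = 348.8 K: ΣzᵢPᵢˢᵃᵗ = 359.22 kPa
  T = 350.6 K: ΣzᵢPᵢˢᵃᵗ = 386.89 kPa
Interpolating between 348.8 K and 350.6 K gives T ≈ 349.6 K.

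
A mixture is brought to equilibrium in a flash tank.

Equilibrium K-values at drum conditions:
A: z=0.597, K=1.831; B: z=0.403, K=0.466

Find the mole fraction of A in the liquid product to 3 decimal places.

x_A = 0.391

Binary case is linear: z₁(K₁−1)(1+ψ(K₂−1)) + z₂(K₂−1)(1+ψ(K₁−1)) = 0
⇒ ψ = [z₁(K₁−1)+z₂(K₂−1)] / [−(K₁−1)(K₂−1)] = 0.2809/0.4438 = 0.633
Compositions from xᵢ = zᵢ/(1+ψ(Kᵢ−1)), yᵢ = Kᵢxᵢ:
  A: x = 0.391, y = 0.716
  B: x = 0.609, y = 0.284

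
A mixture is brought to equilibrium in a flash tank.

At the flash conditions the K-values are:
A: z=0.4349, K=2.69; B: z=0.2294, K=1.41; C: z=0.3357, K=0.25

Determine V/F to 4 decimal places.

Material balance + equilibrium reduce to Σ zᵢ(Kᵢ−1)/(1+V/F(Kᵢ−1)) = 0.
Check two-phase: ΣzᵢKᵢ = 1.5773 > 1 and Σzᵢ/Kᵢ = 1.6672 > 1, so g(0) = 0.5773 > 0 and g(1) = -0.6672 < 0.
Iterate (Newton) starting at V/F = 0.5:
  V/F = 0.5000: g = 0.07358, g' = -0.8749 → V/F = 0.5841
  V/F = 0.5841: g = -0.00231, g' = -0.9377 → V/F = 0.5816
Converged at V/F = 0.5816.

V/F = 0.5816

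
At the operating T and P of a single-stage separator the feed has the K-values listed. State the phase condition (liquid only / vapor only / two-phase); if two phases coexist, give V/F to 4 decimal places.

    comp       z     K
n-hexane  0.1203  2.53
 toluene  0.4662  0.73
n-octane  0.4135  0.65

liquid only

ΣzᵢKᵢ = 0.9135; Σzᵢ/Kᵢ = 1.3223.
Since ΣzᵢKᵢ < 1 the mixture is below its bubble point — single liquid phase.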